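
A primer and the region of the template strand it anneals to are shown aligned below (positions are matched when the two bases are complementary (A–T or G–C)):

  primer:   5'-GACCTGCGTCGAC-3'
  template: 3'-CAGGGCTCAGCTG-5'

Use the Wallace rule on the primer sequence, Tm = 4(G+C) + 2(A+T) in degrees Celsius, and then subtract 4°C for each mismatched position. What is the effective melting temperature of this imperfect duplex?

32°C

Primer base counts: A=2, T=2, G=4, C=5 → A+T=4, G+C=9
Perfect-match Tm = 2(4) + 4(9) = 8 + 36 = 44°C
Mismatches (positions where the bases are not complementary): 3 (at positions 2, 5, 7)
Effective Tm = 44 − 3×4 = 44 − 12 = 32°C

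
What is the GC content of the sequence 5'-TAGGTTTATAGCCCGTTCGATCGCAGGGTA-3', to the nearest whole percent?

50%

Base counts: G=9, A=6, T=9, C=6
G+C = 9 + 6 = 15 out of 30 bases
%GC = 15/30 × 100 = 50% ≈ 50%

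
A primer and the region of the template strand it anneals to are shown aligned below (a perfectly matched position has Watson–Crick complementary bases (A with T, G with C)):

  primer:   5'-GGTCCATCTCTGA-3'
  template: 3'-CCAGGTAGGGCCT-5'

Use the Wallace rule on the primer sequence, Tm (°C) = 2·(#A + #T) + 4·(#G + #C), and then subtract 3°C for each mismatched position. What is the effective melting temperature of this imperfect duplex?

Primer base counts: A=2, T=4, G=3, C=4 → A+T=6, G+C=7
Perfect-match Tm = 2(6) + 4(7) = 12 + 28 = 40°C
Mismatches (positions where the bases are not complementary): 2 (at positions 9, 11)
Effective Tm = 40 − 2×3 = 40 − 6 = 34°C

34°C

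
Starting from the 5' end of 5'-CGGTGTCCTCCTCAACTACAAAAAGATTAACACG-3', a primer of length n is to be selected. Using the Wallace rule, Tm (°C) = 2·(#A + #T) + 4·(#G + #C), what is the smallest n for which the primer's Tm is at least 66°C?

n = 22

First 21 bases: CGGTGTCCTCCTCAACTACAA → Tm = 64°C (< 66°C)
First 22 bases: CGGTGTCCTCCTCAACTACAAA → Tm = 66°C (≥ 66°C)
Since every base adds ≥2°C, Tm only increases with n, so the threshold is first crossed at n = 22.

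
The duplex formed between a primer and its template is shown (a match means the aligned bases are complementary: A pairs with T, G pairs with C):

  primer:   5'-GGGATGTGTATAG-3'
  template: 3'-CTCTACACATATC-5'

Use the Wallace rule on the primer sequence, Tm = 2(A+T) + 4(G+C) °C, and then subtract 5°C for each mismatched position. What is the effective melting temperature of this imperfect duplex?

33°C

Primer base counts: A=3, T=4, G=6, C=0 → A+T=7, G+C=6
Perfect-match Tm = 2(7) + 4(6) = 14 + 24 = 38°C
Mismatches (positions where the bases are not complementary): 1 (at position 2)
Effective Tm = 38 − 1×5 = 38 − 5 = 33°C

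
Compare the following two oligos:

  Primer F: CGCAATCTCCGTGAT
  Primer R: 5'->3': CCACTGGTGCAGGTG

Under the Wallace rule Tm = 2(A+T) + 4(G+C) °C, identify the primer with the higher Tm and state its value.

Primer F: A+T=7, G+C=8 → Tm = 2(7)+4(8) = 46°C
Primer R: A+T=5, G+C=10 → Tm = 2(5)+4(10) = 50°C
46°C vs 50°C → primer R is higher.

Primer R, 50°C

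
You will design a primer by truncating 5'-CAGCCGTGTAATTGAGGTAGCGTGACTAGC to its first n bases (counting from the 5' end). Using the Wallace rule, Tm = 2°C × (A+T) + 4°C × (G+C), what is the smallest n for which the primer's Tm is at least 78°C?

n = 26

First 25 bases: CAGCCGTGTAATTGAGGTAGCGTGA → Tm = 76°C (< 78°C)
First 26 bases: CAGCCGTGTAATTGAGGTAGCGTGAC → Tm = 80°C (≥ 78°C)
Each additional base adds 2°C (A/T) or 4°C (G/C), so Tm is non-decreasing in n; n = 26 is the first length to reach 78°C.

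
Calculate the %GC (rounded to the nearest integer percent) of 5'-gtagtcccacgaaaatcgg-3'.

53%

T=3, G=5, C=5, A=6
G+C = 5 + 5 = 10 out of 19 bases
%GC = 10/19 × 100 = 52.63% ≈ 53%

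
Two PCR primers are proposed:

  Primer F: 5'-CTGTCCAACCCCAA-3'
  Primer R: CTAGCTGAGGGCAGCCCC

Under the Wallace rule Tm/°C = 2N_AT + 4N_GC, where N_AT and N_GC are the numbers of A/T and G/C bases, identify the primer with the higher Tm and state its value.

Primer F: A+T=6, G+C=8 → Tm = 2(6)+4(8) = 44°C
Primer R: A+T=5, G+C=13 → Tm = 2(5)+4(13) = 62°C
44°C vs 62°C → primer R is higher.

Primer R, 62°C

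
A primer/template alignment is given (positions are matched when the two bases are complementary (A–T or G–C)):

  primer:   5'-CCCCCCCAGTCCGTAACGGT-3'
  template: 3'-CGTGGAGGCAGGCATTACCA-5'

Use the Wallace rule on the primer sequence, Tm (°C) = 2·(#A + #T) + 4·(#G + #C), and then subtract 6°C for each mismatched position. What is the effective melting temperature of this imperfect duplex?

38°C

Primer base counts: A=3, T=3, G=4, C=10 → A+T=6, G+C=14
Perfect-match Tm = 2(6) + 4(14) = 12 + 56 = 68°C
Mismatches (positions where the bases are not complementary): 5 (at positions 1, 3, 6, 8, 17)
Effective Tm = 68 − 5×6 = 68 − 30 = 38°C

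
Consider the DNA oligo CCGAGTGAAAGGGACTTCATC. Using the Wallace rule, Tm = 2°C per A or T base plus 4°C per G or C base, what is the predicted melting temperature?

64°C

Scanning the sequence gives A=6, G=6, C=5, T=4.
A+T = 10, G+C = 11
Tm = 2(10) + 4(11) = 20 + 44 = 64°C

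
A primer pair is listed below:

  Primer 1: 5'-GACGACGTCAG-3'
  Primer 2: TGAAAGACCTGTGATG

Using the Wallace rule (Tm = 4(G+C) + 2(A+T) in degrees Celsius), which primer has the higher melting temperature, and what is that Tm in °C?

Primer 1: A+T=4, G+C=7 → Tm = 2(4)+4(7) = 36°C
Primer 2: A+T=9, G+C=7 → Tm = 2(9)+4(7) = 46°C
36°C vs 46°C → primer 2 is higher.

Primer 2, 46°C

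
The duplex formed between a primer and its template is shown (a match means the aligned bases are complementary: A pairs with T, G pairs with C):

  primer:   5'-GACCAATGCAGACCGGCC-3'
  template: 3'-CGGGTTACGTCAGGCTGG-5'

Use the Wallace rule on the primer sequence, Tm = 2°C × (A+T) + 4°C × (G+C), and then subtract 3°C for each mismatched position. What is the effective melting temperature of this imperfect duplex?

51°C

Primer base counts: A=5, T=1, G=5, C=7 → A+T=6, G+C=12
Perfect-match Tm = 2(6) + 4(12) = 12 + 48 = 60°C
Mismatches (positions where the bases are not complementary): 3 (at positions 2, 12, 16)
Effective Tm = 60 − 3×3 = 60 − 9 = 51°C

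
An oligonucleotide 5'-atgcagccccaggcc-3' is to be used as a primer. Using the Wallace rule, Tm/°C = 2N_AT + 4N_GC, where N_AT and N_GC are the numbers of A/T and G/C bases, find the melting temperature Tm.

52°C

G=4, A=3, C=7, T=1
So N_AT = 4 and N_GC = 11.
Tm = 4·11 + 2·4 = 44 + 8 = 52°C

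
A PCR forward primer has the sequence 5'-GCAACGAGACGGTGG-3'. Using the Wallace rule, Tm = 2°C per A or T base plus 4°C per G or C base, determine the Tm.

T=1, G=7, C=3, A=4
A+T = 5, G+C = 10
Tm = 2(5) + 4(10) = 10 + 40 = 50°C

50°C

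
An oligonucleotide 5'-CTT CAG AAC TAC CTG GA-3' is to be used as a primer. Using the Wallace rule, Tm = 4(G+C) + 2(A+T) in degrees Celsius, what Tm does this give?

Base counts: C=5, A=5, G=3, T=4
A+T = 9, G+C = 8
Tm = 4·8 + 2·9 = 32 + 18 = 50°C

50°C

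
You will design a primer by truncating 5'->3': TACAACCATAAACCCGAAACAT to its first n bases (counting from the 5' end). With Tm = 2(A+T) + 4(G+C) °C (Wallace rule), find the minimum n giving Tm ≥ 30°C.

n = 12

First 11 bases: TACAACCATAA → Tm = 28°C (< 30°C)
First 12 bases: TACAACCATAAA → Tm = 30°C (≥ 30°C)
Each additional base adds 2°C (A/T) or 4°C (G/C), so Tm is non-decreasing in n; n = 12 is the first length to reach 30°C.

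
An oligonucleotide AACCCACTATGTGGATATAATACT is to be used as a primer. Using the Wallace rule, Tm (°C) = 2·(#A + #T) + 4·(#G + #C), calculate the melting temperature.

Counting bases: G=3, T=7, C=5, A=9
So N_AT = 16 and N_GC = 8.
Tm = 4·8 + 2·16 = 32 + 32 = 64°C

64°C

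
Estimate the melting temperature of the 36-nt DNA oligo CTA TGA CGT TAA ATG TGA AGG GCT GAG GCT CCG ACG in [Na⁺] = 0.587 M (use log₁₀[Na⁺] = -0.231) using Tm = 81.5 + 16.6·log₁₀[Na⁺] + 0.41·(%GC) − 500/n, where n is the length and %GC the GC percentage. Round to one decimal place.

85.4°C

Length n = 36. Base counts: A=9, C=7, G=12, T=8
G+C = 19, so %GC = 19/36 × 100 = 52.778%
Salt term: 16.6 × (-0.231) = -3.835
GC term: 0.41 × 52.778 = 21.639; length term: −500/36 = −13.889
Tm = 81.5 + (-3.835) + 21.639 − 13.889 = 85.415 → 85.4°C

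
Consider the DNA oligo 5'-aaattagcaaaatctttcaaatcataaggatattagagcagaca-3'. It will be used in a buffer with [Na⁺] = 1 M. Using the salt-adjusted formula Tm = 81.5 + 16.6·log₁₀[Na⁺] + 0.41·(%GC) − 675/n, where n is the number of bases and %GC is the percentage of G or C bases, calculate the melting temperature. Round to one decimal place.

77.3°C

Length n = 44. A=21, T=11, C=6, G=6
G+C = 12, so %GC = 12/44 × 100 = 27.273%
Salt term: 16.6 × (0) = 0
GC term: 0.41 × 27.273 = 11.182; length term: −675/44 = −15.341
Tm = 81.5 + (0) + 11.182 − 15.341 = 77.341 → 77.3°C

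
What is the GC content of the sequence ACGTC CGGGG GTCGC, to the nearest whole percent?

Scanning the sequence gives A=1, T=2, G=7, C=5.
G+C = 7 + 5 = 12 out of 15 bases
%GC = 12/15 × 100 = 80% ≈ 80%

80%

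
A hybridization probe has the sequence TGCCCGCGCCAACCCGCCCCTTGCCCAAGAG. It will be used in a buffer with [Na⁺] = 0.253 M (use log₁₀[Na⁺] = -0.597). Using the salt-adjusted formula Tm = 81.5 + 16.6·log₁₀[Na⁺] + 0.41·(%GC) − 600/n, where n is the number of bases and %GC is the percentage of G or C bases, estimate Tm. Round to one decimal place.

82.7°C

Length n = 31. A=5, T=3, G=7, C=16
G+C = 23, so %GC = 23/31 × 100 = 74.194%
Salt term: 16.6 × (-0.597) = -9.91
GC term: 0.41 × 74.194 = 30.42; length term: −600/31 = −19.355
Tm = 81.5 + (-9.91) + 30.42 − 19.355 = 82.655 → 82.7°C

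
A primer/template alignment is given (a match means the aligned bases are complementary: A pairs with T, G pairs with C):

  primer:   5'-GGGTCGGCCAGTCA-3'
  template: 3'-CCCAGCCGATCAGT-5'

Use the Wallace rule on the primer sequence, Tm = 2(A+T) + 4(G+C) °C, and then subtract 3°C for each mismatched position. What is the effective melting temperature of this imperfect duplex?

Primer base counts: A=2, T=2, G=6, C=4 → A+T=4, G+C=10
Perfect-match Tm = 2(4) + 4(10) = 8 + 40 = 48°C
Mismatches (positions where the bases are not complementary): 1 (at position 9)
Effective Tm = 48 − 1×3 = 48 − 3 = 45°C

45°C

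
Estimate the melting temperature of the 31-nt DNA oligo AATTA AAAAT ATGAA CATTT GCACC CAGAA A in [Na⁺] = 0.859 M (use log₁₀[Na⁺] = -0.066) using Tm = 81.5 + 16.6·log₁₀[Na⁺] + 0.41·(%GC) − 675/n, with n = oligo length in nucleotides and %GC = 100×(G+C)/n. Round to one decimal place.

Length n = 31. Scanning the sequence gives G=3, A=16, C=5, T=7.
G+C = 8, so %GC = 8/31 × 100 = 25.806%
Salt term: 16.6 × (-0.066) = -1.096
GC term: 0.41 × 25.806 = 10.58; length term: −675/31 = −21.774
Tm = 81.5 + (-1.096) + 10.58 − 21.774 = 69.21 → 69.2°C

69.2°C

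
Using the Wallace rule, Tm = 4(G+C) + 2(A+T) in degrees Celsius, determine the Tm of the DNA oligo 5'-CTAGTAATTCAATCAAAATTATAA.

56°C

Scanning the sequence gives G=1, C=3, A=12, T=8.
AT pairs contribute 20, GC pairs contribute 4.
Tm = 4·4 + 2·20 = 16 + 40 = 56°C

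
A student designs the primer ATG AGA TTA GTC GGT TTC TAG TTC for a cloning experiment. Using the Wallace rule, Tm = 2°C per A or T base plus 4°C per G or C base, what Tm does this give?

Base counts: C=3, A=5, G=6, T=10
So N_AT = 15 and N_GC = 9.
Tm = 2×15 + 4×9 = 66°C

66°C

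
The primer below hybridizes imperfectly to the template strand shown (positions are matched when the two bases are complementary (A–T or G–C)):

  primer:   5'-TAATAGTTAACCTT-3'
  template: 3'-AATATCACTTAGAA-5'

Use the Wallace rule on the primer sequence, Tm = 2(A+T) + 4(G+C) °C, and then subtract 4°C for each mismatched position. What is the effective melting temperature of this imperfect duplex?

22°C

Primer base counts: A=5, T=6, G=1, C=2 → A+T=11, G+C=3
Perfect-match Tm = 2(11) + 4(3) = 22 + 12 = 34°C
Mismatches (positions where the bases are not complementary): 3 (at positions 2, 8, 11)
Effective Tm = 34 − 3×4 = 34 − 12 = 22°C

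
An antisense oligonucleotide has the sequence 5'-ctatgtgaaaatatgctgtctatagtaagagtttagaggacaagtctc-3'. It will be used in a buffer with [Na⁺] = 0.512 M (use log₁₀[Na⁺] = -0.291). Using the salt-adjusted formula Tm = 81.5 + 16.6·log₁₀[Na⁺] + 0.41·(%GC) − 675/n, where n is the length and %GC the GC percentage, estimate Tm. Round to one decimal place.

77.1°C

Length n = 48. G=11, A=16, C=6, T=15
G+C = 17, so %GC = 17/48 × 100 = 35.417%
Salt term: 16.6 × (-0.291) = -4.831
GC term: 0.41 × 35.417 = 14.521; length term: −675/48 = −14.062
Tm = 81.5 + (-4.831) + 14.521 − 14.062 = 77.128 → 77.1°C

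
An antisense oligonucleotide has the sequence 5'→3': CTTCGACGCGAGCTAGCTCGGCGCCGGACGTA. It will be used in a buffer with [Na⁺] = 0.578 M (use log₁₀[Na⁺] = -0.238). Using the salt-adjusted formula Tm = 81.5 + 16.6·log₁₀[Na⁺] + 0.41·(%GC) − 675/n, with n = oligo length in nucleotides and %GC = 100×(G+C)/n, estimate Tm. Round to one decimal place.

84.6°C

Length n = 32. Scanning the sequence gives A=5, G=11, T=5, C=11.
G+C = 22, so %GC = 22/32 × 100 = 68.75%
Salt term: 16.6 × (-0.238) = -3.951
GC term: 0.41 × 68.75 = 28.188; length term: −675/32 = −21.094
Tm = 81.5 + (-3.951) + 28.188 − 21.094 = 84.643 → 84.6°C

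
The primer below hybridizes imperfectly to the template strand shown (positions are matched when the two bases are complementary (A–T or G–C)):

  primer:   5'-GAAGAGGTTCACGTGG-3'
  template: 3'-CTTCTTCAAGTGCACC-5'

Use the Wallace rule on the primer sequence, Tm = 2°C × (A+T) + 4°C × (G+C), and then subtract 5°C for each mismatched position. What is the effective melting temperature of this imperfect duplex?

Primer base counts: A=4, T=3, G=7, C=2 → A+T=7, G+C=9
Perfect-match Tm = 2(7) + 4(9) = 14 + 36 = 50°C
Mismatches (positions where the bases are not complementary): 1 (at position 6)
Effective Tm = 50 − 1×5 = 50 − 5 = 45°C

45°C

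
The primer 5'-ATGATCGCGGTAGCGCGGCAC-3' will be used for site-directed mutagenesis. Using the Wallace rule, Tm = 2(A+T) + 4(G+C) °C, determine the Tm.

Counting bases: T=3, C=6, A=4, G=8
AT pairs contribute 7, GC pairs contribute 14.
Tm = 4·14 + 2·7 = 56 + 14 = 70°C

70°C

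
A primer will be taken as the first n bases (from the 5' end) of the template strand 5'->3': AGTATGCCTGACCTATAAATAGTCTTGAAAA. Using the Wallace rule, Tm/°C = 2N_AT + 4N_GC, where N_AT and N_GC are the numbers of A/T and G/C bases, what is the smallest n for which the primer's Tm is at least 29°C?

n = 10

First 9 bases: AGTATGCCT → Tm = 26°C (< 29°C)
First 10 bases: AGTATGCCTG → Tm = 30°C (≥ 29°C)
Since every base adds ≥2°C, Tm only increases with n, so the threshold is first crossed at n = 10.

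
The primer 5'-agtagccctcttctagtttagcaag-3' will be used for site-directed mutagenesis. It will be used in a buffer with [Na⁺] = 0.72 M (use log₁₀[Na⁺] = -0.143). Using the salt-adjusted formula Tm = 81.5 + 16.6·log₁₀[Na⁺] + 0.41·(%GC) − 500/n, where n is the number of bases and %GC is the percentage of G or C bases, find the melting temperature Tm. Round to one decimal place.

77.2°C

Length n = 25. T=8, A=6, G=5, C=6
G+C = 11, so %GC = 11/25 × 100 = 44%
Salt term: 16.6 × (-0.143) = -2.374
GC term: 0.41 × 44 = 18.04; length term: −500/25 = −20
Tm = 81.5 + (-2.374) + 18.04 − 20 = 77.166 → 77.2°C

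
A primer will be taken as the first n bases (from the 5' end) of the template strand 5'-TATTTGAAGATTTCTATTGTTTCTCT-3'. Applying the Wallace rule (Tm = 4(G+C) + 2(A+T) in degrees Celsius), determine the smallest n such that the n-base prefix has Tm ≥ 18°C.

n = 8

First 7 bases: TATTTGA → Tm = 16°C (< 18°C)
First 8 bases: TATTTGAA → Tm = 18°C (≥ 18°C)
Each additional base adds 2°C (A/T) or 4°C (G/C), so Tm is non-decreasing in n; n = 8 is the first length to reach 18°C.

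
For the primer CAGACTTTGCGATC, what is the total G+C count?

7

Base counts: C=4, T=4, A=3, G=3
G+C = 3 + 4 = 7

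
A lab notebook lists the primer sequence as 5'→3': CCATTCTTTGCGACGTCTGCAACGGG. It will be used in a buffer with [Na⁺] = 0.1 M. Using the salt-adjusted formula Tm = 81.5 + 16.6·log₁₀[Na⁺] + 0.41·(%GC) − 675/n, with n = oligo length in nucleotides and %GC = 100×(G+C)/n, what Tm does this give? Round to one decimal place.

62.6°C

Length n = 26. A=4, C=8, G=7, T=7
G+C = 15, so %GC = 15/26 × 100 = 57.692%
Salt term: 16.6 × (-1) = -16.6
GC term: 0.41 × 57.692 = 23.654; length term: −675/26 = −25.962
Tm = 81.5 + (-16.6) + 23.654 − 25.962 = 62.592 → 62.6°C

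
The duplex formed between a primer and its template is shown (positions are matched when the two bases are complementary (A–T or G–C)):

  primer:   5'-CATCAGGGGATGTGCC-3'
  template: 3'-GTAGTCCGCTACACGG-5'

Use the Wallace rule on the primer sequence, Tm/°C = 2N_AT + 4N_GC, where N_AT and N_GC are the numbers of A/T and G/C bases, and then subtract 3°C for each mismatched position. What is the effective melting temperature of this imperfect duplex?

Primer base counts: A=3, T=3, G=6, C=4 → A+T=6, G+C=10
Perfect-match Tm = 2(6) + 4(10) = 12 + 40 = 52°C
Mismatches (positions where the bases are not complementary): 1 (at position 8)
Effective Tm = 52 − 1×3 = 52 − 3 = 49°C

49°C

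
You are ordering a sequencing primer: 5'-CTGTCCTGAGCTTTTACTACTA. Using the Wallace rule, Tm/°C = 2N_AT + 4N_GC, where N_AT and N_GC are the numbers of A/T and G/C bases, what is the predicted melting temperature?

Scanning the sequence gives G=3, T=9, C=6, A=4.
So N_AT = 13 and N_GC = 9.
Tm = 4·9 + 2·13 = 36 + 26 = 62°C

62°C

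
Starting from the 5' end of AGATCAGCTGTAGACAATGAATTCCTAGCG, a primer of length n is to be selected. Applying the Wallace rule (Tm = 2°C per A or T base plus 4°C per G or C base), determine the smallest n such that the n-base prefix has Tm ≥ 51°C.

First 18 bases: AGATCAGCTGTAGACAAT → Tm = 50°C (< 51°C)
First 19 bases: AGATCAGCTGTAGACAATG → Tm = 54°C (≥ 51°C)
Each additional base adds 2°C (A/T) or 4°C (G/C), so Tm is non-decreasing in n; n = 19 is the first length to reach 51°C.

n = 19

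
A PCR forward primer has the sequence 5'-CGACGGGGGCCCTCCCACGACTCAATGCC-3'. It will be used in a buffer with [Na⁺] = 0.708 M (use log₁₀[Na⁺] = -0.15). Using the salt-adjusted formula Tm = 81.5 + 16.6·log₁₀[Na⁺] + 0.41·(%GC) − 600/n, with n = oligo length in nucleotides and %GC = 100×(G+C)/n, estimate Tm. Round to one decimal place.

88.0°C

Length n = 29. C=13, G=8, A=5, T=3
G+C = 21, so %GC = 21/29 × 100 = 72.414%
Salt term: 16.6 × (-0.15) = -2.49
GC term: 0.41 × 72.414 = 29.69; length term: −600/29 = −20.69
Tm = 81.5 + (-2.49) + 29.69 − 20.69 = 88.01 → 88.0°C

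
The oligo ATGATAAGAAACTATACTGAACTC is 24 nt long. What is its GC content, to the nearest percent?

Base counts: T=6, G=3, A=11, C=4
G+C = 3 + 4 = 7 out of 24 bases
%GC = 7/24 × 100 = 29.17% ≈ 29%

29%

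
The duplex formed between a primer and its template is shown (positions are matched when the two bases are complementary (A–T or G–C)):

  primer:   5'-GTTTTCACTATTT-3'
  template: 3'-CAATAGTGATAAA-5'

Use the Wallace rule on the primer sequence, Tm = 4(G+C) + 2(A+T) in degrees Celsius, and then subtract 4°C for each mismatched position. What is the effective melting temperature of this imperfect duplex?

Primer base counts: A=2, T=8, G=1, C=2 → A+T=10, G+C=3
Perfect-match Tm = 2(10) + 4(3) = 20 + 12 = 32°C
Mismatches (positions where the bases are not complementary): 1 (at position 4)
Effective Tm = 32 − 1×4 = 32 − 4 = 28°C

28°C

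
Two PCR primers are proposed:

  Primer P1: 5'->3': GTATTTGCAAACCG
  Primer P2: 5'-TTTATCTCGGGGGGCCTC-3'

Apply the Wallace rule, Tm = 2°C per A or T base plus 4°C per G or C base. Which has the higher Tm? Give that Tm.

Primer P2, 58°C

Primer P1: A+T=8, G+C=6 → Tm = 2(8)+4(6) = 40°C
Primer P2: A+T=7, G+C=11 → Tm = 2(7)+4(11) = 58°C
40°C vs 58°C → primer P2 is higher.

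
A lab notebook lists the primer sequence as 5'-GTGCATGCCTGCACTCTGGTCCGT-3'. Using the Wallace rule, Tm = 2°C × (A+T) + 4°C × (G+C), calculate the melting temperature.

G=7, T=7, A=2, C=8
AT pairs contribute 9, GC pairs contribute 15.
Tm = 2(9) + 4(15) = 18 + 60 = 78°C

78°C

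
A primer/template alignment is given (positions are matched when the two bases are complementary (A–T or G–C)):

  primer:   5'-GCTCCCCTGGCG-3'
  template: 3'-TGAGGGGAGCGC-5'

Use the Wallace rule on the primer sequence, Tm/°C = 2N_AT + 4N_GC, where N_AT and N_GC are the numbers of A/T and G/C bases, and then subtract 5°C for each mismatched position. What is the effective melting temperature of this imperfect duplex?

Primer base counts: A=0, T=2, G=4, C=6 → A+T=2, G+C=10
Perfect-match Tm = 2(2) + 4(10) = 4 + 40 = 44°C
Mismatches (positions where the bases are not complementary): 2 (at positions 1, 9)
Effective Tm = 44 − 2×5 = 44 − 10 = 34°C

34°C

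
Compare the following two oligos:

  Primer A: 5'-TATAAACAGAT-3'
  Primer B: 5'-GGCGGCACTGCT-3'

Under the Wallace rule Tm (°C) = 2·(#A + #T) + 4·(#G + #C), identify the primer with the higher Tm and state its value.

Primer B, 42°C

Primer A: A+T=9, G+C=2 → Tm = 2(9)+4(2) = 26°C
Primer B: A+T=3, G+C=9 → Tm = 2(3)+4(9) = 42°C
26°C vs 42°C → primer B is higher.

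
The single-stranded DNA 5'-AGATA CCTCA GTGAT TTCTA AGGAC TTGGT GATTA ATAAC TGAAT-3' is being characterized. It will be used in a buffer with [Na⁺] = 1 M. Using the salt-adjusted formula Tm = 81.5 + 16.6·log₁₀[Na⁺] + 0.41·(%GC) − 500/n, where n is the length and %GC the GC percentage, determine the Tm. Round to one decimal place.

84.1°C

Length n = 45. Base counts: T=15, A=15, G=9, C=6
G+C = 15, so %GC = 15/45 × 100 = 33.333%
Salt term: 16.6 × (0) = 0
GC term: 0.41 × 33.333 = 13.667; length term: −500/45 = −11.111
Tm = 81.5 + (0) + 13.667 − 11.111 = 84.056 → 84.1°C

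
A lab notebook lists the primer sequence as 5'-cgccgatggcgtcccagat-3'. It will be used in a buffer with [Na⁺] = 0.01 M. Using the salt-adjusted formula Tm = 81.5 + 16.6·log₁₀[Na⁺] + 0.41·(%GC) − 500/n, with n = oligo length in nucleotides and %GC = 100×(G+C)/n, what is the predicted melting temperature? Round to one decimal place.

50.0°C

Length n = 19. G=6, A=3, C=7, T=3
G+C = 13, so %GC = 13/19 × 100 = 68.421%
Salt term: 16.6 × (-2) = -33.2
GC term: 0.41 × 68.421 = 28.053; length term: −500/19 = −26.316
Tm = 81.5 + (-33.2) + 28.053 − 26.316 = 50.037 → 50.0°C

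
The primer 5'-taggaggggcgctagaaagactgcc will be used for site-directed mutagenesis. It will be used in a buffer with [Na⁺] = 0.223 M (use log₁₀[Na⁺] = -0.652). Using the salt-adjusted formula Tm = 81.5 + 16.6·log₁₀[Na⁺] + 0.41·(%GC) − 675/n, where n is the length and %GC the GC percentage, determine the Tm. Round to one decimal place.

Length n = 25. Base counts: A=7, T=3, C=5, G=10
G+C = 15, so %GC = 15/25 × 100 = 60%
Salt term: 16.6 × (-0.652) = -10.823
GC term: 0.41 × 60 = 24.6; length term: −675/25 = −27
Tm = 81.5 + (-10.823) + 24.6 − 27 = 68.277 → 68.3°C

68.3°C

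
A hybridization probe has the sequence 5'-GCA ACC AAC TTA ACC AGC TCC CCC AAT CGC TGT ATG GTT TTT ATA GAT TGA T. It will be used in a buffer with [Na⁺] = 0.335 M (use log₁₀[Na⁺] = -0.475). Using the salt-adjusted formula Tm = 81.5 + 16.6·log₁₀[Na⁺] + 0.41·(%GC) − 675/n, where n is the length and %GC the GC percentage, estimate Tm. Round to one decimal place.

78.0°C

Length n = 52. Counting bases: T=16, C=14, G=8, A=14
G+C = 22, so %GC = 22/52 × 100 = 42.308%
Salt term: 16.6 × (-0.475) = -7.885
GC term: 0.41 × 42.308 = 17.346; length term: −675/52 = −12.981
Tm = 81.5 + (-7.885) + 17.346 − 12.981 = 77.98 → 78.0°C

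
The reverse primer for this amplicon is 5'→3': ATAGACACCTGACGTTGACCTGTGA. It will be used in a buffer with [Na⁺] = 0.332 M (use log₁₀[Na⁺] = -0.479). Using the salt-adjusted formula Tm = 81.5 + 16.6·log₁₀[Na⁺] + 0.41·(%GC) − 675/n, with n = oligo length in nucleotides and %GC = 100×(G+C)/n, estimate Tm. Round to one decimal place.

Length n = 25. Counting bases: G=6, C=6, T=6, A=7
G+C = 12, so %GC = 12/25 × 100 = 48%
Salt term: 16.6 × (-0.479) = -7.951
GC term: 0.41 × 48 = 19.68; length term: −675/25 = −27
Tm = 81.5 + (-7.951) + 19.68 − 27 = 66.229 → 66.2°C

66.2°C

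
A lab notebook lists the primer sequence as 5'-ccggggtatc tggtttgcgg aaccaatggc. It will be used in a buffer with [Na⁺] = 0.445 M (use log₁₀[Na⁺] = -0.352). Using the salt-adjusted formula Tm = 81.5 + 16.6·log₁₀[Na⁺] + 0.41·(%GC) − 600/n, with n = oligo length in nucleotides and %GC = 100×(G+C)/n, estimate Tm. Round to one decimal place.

Length n = 30. Scanning the sequence gives A=5, T=7, G=11, C=7.
G+C = 18, so %GC = 18/30 × 100 = 60%
Salt term: 16.6 × (-0.352) = -5.843
GC term: 0.41 × 60 = 24.6; length term: −600/30 = −20
Tm = 81.5 + (-5.843) + 24.6 − 20 = 80.257 → 80.3°C

80.3°C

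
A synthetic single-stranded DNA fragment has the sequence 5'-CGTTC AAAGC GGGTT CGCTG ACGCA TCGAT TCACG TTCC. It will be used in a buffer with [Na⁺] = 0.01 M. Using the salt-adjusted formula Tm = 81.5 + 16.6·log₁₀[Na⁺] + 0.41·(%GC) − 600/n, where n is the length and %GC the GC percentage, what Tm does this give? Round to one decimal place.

Length n = 39. Scanning the sequence gives C=12, T=10, A=7, G=10.
G+C = 22, so %GC = 22/39 × 100 = 56.41%
Salt term: 16.6 × (-2) = -33.2
GC term: 0.41 × 56.41 = 23.128; length term: −600/39 = −15.385
Tm = 81.5 + (-33.2) + 23.128 − 15.385 = 56.043 → 56.0°C

56.0°C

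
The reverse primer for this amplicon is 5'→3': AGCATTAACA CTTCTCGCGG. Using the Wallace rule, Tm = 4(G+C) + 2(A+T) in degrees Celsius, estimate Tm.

60°C

Counting bases: A=5, T=5, G=4, C=6
So N_AT = 10 and N_GC = 10.
Tm = 4·10 + 2·10 = 40 + 20 = 60°C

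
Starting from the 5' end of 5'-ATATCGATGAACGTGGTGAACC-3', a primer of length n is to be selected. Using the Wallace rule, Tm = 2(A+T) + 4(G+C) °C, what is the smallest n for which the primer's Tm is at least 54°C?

First 18 bases: ATATCGATGAACGTGGTG → Tm = 52°C (< 54°C)
First 19 bases: ATATCGATGAACGTGGTGA → Tm = 54°C (≥ 54°C)
Each additional base adds 2°C (A/T) or 4°C (G/C), so Tm is non-decreasing in n; n = 19 is the first length to reach 54°C.

n = 19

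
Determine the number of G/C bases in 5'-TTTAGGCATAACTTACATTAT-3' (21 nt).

5

Scanning the sequence gives C=3, G=2, A=7, T=9.
Total G or C: 2 + 3 = 5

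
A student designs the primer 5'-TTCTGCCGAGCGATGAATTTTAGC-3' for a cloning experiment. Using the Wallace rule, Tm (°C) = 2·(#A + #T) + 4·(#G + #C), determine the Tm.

Scanning the sequence gives G=6, T=8, C=5, A=5.
So N_AT = 13 and N_GC = 11.
Tm = 2×13 + 4×11 = 70°C

70°C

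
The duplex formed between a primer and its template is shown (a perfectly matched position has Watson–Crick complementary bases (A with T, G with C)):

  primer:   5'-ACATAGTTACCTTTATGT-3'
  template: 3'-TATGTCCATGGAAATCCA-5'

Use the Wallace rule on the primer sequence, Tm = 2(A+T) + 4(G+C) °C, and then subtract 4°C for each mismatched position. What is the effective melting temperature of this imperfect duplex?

30°C

Primer base counts: A=5, T=8, G=2, C=3 → A+T=13, G+C=5
Perfect-match Tm = 2(13) + 4(5) = 26 + 20 = 46°C
Mismatches (positions where the bases are not complementary): 4 (at positions 2, 4, 7, 16)
Effective Tm = 46 − 4×4 = 46 − 16 = 30°C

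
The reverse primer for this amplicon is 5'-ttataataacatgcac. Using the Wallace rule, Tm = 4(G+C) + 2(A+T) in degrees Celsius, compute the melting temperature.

Scanning the sequence gives G=1, A=7, C=3, T=5.
AT pairs contribute 12, GC pairs contribute 4.
Tm = 4·4 + 2·12 = 16 + 24 = 40°C

40°C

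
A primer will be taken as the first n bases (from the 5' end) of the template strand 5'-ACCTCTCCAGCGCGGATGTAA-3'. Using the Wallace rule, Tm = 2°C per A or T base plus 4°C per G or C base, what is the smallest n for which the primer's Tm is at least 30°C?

n = 10

First 9 bases: ACCTCTCCA → Tm = 28°C (< 30°C)
First 10 bases: ACCTCTCCAG → Tm = 32°C (≥ 30°C)
Since every base adds ≥2°C, Tm only increases with n, so the threshold is first crossed at n = 10.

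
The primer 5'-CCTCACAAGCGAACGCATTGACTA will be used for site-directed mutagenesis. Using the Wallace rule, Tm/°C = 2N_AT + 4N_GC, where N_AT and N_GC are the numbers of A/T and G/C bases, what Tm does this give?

72°C

Scanning the sequence gives T=4, C=8, G=4, A=8.
A+T = 12, G+C = 12
Tm = 2×12 + 4×12 = 72°C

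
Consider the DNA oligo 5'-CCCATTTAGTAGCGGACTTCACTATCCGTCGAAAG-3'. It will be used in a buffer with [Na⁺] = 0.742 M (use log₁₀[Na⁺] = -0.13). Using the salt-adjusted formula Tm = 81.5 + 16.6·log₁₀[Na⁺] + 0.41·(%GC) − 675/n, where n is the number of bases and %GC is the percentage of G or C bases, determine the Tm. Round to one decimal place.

Length n = 35. Base counts: A=9, T=9, C=10, G=7
G+C = 17, so %GC = 17/35 × 100 = 48.571%
Salt term: 16.6 × (-0.13) = -2.158
GC term: 0.41 × 48.571 = 19.914; length term: −675/35 = −19.286
Tm = 81.5 + (-2.158) + 19.914 − 19.286 = 79.97 → 80.0°C

80.0°C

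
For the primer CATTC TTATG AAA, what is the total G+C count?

Base counts: A=5, G=1, T=5, C=2
G+C = 1 + 2 = 3

3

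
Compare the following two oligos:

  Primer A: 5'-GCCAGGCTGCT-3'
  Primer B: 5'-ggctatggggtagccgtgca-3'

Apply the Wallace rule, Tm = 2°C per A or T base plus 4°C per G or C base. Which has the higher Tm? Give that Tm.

Primer B, 66°C

Primer A: A+T=3, G+C=8 → Tm = 2(3)+4(8) = 38°C
Primer B: A+T=7, G+C=13 → Tm = 2(7)+4(13) = 66°C
38°C vs 66°C → primer B is higher.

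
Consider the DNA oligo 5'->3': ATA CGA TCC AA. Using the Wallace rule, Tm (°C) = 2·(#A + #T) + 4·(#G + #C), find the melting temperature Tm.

30°C

Base counts: C=3, G=1, A=5, T=2
A+T = 7, G+C = 4
Tm = 4·4 + 2·7 = 16 + 14 = 30°C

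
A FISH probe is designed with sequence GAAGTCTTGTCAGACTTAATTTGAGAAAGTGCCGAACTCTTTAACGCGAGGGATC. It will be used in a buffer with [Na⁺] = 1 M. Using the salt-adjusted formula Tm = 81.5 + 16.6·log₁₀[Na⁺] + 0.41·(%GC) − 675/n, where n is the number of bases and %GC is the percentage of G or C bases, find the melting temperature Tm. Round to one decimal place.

87.1°C

Length n = 55. Scanning the sequence gives T=15, C=10, G=14, A=16.
G+C = 24, so %GC = 24/55 × 100 = 43.636%
Salt term: 16.6 × (0) = 0
GC term: 0.41 × 43.636 = 17.891; length term: −675/55 = −12.273
Tm = 81.5 + (0) + 17.891 − 12.273 = 87.118 → 87.1°C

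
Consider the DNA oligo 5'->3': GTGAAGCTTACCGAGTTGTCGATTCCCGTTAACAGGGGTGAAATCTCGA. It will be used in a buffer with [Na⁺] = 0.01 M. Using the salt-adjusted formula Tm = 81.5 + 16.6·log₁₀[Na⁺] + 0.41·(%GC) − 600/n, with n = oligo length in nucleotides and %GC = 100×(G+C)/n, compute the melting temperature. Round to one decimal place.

Length n = 49. Counting bases: C=10, A=12, G=14, T=13
G+C = 24, so %GC = 24/49 × 100 = 48.98%
Salt term: 16.6 × (-2) = -33.2
GC term: 0.41 × 48.98 = 20.082; length term: −600/49 = −12.245
Tm = 81.5 + (-33.2) + 20.082 − 12.245 = 56.137 → 56.1°C

56.1°C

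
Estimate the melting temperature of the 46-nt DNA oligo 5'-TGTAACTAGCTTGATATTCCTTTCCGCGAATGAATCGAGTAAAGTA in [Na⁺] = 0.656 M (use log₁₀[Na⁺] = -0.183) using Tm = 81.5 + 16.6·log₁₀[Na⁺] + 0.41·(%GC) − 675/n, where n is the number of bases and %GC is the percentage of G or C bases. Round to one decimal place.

Length n = 46. Counting bases: A=14, G=9, T=15, C=8
G+C = 17, so %GC = 17/46 × 100 = 36.957%
Salt term: 16.6 × (-0.183) = -3.038
GC term: 0.41 × 36.957 = 15.152; length term: −675/46 = −14.674
Tm = 81.5 + (-3.038) + 15.152 − 14.674 = 78.94 → 78.9°C

78.9°C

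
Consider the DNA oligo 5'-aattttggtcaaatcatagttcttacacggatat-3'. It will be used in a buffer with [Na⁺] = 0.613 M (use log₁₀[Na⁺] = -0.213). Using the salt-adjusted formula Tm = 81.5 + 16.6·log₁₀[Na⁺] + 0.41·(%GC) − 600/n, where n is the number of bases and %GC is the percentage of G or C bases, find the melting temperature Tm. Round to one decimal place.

Length n = 34. Counting bases: G=5, A=11, C=5, T=13
G+C = 10, so %GC = 10/34 × 100 = 29.412%
Salt term: 16.6 × (-0.213) = -3.536
GC term: 0.41 × 29.412 = 12.059; length term: −600/34 = −17.647
Tm = 81.5 + (-3.536) + 12.059 − 17.647 = 72.376 → 72.4°C

72.4°C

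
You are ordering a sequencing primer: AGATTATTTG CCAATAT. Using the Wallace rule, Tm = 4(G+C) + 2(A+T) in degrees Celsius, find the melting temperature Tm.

42°C

Scanning the sequence gives G=2, T=7, C=2, A=6.
AT pairs contribute 13, GC pairs contribute 4.
Tm = 4·4 + 2·13 = 16 + 26 = 42°C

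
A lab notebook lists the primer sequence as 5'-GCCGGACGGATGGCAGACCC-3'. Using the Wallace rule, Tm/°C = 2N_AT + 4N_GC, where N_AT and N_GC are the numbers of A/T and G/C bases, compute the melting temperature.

70°C

Counting bases: A=4, C=7, G=8, T=1
So N_AT = 5 and N_GC = 15.
Tm = 2(5) + 4(15) = 10 + 60 = 70°C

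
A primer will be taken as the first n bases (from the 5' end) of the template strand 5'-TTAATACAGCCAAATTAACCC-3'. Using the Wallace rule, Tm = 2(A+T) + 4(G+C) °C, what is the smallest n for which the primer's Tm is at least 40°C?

First 15 bases: TTAATACAGCCAAAT → Tm = 38°C (< 40°C)
First 16 bases: TTAATACAGCCAAATT → Tm = 40°C (≥ 40°C)
Each additional base adds 2°C (A/T) or 4°C (G/C), so Tm is non-decreasing in n; n = 16 is the first length to reach 40°C.

n = 16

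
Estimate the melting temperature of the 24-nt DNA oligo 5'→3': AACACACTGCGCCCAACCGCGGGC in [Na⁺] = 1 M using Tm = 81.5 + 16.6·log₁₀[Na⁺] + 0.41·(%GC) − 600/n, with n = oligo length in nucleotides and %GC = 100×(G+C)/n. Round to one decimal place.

Length n = 24. Scanning the sequence gives T=1, C=11, A=6, G=6.
G+C = 17, so %GC = 17/24 × 100 = 70.833%
Salt term: 16.6 × (0) = 0
GC term: 0.41 × 70.833 = 29.042; length term: −600/24 = −25
Tm = 81.5 + (0) + 29.042 − 25 = 85.542 → 85.5°C

85.5°C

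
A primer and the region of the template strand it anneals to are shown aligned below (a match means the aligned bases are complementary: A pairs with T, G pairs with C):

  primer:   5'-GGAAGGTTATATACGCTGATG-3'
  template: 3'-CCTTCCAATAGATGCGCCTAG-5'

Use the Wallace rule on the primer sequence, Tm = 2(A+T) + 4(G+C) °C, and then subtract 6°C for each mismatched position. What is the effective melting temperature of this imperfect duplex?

42°C

Primer base counts: A=6, T=6, G=7, C=2 → A+T=12, G+C=9
Perfect-match Tm = 2(12) + 4(9) = 24 + 36 = 60°C
Mismatches (positions where the bases are not complementary): 3 (at positions 11, 17, 21)
Effective Tm = 60 − 3×6 = 60 − 18 = 42°C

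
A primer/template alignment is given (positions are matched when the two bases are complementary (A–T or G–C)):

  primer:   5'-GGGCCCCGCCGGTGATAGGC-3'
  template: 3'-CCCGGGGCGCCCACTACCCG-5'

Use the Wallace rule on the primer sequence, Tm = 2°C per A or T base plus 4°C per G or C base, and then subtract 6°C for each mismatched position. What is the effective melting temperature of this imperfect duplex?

Primer base counts: A=2, T=2, G=9, C=7 → A+T=4, G+C=16
Perfect-match Tm = 2(4) + 4(16) = 8 + 64 = 72°C
Mismatches (positions where the bases are not complementary): 2 (at positions 10, 17)
Effective Tm = 72 − 2×6 = 72 − 12 = 60°C

60°C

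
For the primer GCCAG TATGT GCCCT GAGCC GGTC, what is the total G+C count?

16

Base counts: G=8, C=8, T=5, A=3
G+C = 8 + 8 = 16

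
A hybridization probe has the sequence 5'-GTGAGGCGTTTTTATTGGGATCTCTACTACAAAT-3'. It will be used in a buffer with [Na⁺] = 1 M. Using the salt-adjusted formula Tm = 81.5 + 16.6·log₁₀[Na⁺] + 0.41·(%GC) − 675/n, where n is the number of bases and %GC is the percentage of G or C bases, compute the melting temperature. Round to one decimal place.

Length n = 34. Counting bases: T=13, G=8, C=5, A=8
G+C = 13, so %GC = 13/34 × 100 = 38.235%
Salt term: 16.6 × (0) = 0
GC term: 0.41 × 38.235 = 15.676; length term: −675/34 = −19.853
Tm = 81.5 + (0) + 15.676 − 19.853 = 77.323 → 77.3°C

77.3°C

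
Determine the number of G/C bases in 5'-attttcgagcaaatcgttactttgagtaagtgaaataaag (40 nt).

12

Counting bases: A=15, T=13, G=8, C=4
G+C = 8 + 4 = 12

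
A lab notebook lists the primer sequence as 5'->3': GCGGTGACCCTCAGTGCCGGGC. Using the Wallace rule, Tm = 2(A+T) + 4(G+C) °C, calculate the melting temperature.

78°C

Scanning the sequence gives C=8, T=3, A=2, G=9.
A+T = 5, G+C = 17
Tm = 2×5 + 4×17 = 78°C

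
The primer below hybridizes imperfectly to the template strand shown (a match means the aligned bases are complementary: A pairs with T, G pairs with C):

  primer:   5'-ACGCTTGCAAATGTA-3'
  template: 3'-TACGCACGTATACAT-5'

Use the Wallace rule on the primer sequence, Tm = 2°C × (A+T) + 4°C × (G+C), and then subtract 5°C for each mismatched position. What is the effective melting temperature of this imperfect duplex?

27°C

Primer base counts: A=5, T=4, G=3, C=3 → A+T=9, G+C=6
Perfect-match Tm = 2(9) + 4(6) = 18 + 24 = 42°C
Mismatches (positions where the bases are not complementary): 3 (at positions 2, 5, 10)
Effective Tm = 42 − 3×5 = 42 − 15 = 27°C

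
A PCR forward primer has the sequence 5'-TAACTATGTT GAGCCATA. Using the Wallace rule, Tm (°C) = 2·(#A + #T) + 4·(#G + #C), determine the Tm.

Counting bases: A=6, G=3, C=3, T=6
A+T = 12, G+C = 6
Tm = 2(12) + 4(6) = 24 + 24 = 48°C

48°C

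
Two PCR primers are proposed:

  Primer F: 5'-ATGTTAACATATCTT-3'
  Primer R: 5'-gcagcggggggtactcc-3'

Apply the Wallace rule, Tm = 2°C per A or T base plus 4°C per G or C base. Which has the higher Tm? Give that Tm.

Primer F: A+T=12, G+C=3 → Tm = 2(12)+4(3) = 36°C
Primer R: A+T=4, G+C=13 → Tm = 2(4)+4(13) = 60°C
36°C vs 60°C → primer R is higher.

Primer R, 60°C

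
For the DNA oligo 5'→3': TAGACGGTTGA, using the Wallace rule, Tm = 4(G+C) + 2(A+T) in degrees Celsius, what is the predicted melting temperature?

Counting bases: A=3, C=1, T=3, G=4
So N_AT = 6 and N_GC = 5.
Tm = 2(6) + 4(5) = 12 + 20 = 32°C

32°C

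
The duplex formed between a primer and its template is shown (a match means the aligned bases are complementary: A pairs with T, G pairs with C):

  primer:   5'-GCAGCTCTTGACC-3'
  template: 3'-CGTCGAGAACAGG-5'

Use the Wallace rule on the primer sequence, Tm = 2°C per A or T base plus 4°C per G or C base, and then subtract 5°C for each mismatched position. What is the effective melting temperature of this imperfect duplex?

37°C

Primer base counts: A=2, T=3, G=3, C=5 → A+T=5, G+C=8
Perfect-match Tm = 2(5) + 4(8) = 10 + 32 = 42°C
Mismatches (positions where the bases are not complementary): 1 (at position 11)
Effective Tm = 42 − 1×5 = 42 − 5 = 37°C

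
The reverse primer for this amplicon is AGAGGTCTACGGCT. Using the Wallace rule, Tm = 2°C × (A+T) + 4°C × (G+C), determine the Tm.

Counting bases: G=5, A=3, C=3, T=3
So N_AT = 6 and N_GC = 8.
Tm = 2×6 + 4×8 = 44°C

44°C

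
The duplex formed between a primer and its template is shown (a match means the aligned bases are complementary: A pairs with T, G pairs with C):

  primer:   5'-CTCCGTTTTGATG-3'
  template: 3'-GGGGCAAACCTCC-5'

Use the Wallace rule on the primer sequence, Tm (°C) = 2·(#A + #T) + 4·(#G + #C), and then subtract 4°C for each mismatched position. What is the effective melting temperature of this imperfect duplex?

Primer base counts: A=1, T=6, G=3, C=3 → A+T=7, G+C=6
Perfect-match Tm = 2(7) + 4(6) = 14 + 24 = 38°C
Mismatches (positions where the bases are not complementary): 3 (at positions 2, 9, 12)
Effective Tm = 38 − 3×4 = 38 − 12 = 26°C

26°C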